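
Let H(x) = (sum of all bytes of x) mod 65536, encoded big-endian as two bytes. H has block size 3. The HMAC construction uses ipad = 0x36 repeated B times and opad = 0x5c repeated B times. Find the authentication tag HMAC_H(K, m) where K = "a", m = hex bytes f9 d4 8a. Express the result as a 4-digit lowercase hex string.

0112

Key "a" = 61 is 1 byte ≤ B = 3; zero-pad to 3 bytes: K' = 61 00 00.
K' ⊕ ipad = 57 36 36.  K' ⊕ opad = 3d 5c 5c.
Inner input = (K'⊕ipad) ∥ m = 57 36 36 ∥ f9 d4 8a.
Inner hash: sum = 87+54+54+249+212+138 = 794 → 03 1a.
Outer input = (K'⊕opad) ∥ inner = 3d 5c 5c ∥ 03 1a.
Outer hash (tag): sum = 61+92+92+3+26 = 274 → 01 12.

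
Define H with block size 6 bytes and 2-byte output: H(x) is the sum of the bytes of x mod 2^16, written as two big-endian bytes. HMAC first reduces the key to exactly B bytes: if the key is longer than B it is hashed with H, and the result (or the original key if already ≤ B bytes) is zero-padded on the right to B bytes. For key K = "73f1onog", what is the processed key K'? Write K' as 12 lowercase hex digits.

|K| = 8 > B = 6, so first hash the key.
H(K): sum = 55+51+102+49+111+110+111+103 = 692 → 02 b4.
Zero-pad H(K) = 02 b4 to 6 bytes: K' = 02 b4 00 00 00 00.

02b400000000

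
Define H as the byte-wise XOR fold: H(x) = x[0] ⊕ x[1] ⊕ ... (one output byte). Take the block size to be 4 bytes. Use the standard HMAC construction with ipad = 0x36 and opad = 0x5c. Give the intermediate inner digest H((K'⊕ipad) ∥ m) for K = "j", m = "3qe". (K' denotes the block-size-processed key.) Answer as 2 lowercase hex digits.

4d

Key "j" = 6a is 1 byte ≤ B = 4; zero-pad to 4 bytes: K' = 6a 00 00 00.
K' ⊕ ipad = 5c 36 36 36.
Inner input = 5c 36 36 36 ∥ 33 71 65.
Inner hash: XOR 5c⊕36⊕36⊕36⊕33⊕71⊕65 = 4d.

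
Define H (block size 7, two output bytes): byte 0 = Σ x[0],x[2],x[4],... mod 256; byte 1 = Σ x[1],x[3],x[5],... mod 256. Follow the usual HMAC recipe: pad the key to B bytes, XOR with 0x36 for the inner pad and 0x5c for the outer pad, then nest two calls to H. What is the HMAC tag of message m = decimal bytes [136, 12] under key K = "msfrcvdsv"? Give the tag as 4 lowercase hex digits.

4c1e

Key "msfrcvdsv" = 6d 73 66 72 63 76 64 73 76 is 9 bytes > B = 7, so hash it first: H(key) = 10 ce, then zero-pad to 7 bytes: K' = 10 ce 00 00 00 00 00.
K' ⊕ ipad = 26 f8 36 36 36 36 36.  K' ⊕ opad = 4c 92 5c 5c 5c 5c 5c.
Inner input = (K'⊕ipad) ∥ m = 26 f8 36 36 36 36 36 ∥ 88 0c.
Inner hash: even-index sum = 212 mod 256 = 212; odd-index sum = 492 mod 256 = 236 → d4 ec.
Outer input = (K'⊕opad) ∥ inner = 4c 92 5c 5c 5c 5c 5c ∥ d4 ec.
Outer hash (tag): even-index sum = 588 mod 256 = 76; odd-index sum = 542 mod 256 = 30 → 4c 1e.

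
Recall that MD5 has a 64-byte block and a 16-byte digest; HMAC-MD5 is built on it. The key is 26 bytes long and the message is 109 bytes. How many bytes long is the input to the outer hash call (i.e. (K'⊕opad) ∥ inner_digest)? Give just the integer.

80

Key is 26 ≤ 64 bytes, zero-padded: |K'| = 64.
Outer input = (K'⊕opad) ∥ H(inner) → 64 + 16 = 80 bytes.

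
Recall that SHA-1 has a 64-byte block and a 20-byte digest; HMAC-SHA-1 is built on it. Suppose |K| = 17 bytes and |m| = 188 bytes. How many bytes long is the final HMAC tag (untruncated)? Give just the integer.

The tag is one SHA-1 digest: 20 bytes.

20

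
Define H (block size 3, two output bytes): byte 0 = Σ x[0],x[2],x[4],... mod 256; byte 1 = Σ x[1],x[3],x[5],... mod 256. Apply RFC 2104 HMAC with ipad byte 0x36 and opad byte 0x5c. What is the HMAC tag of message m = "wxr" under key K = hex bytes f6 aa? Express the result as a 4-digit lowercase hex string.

Key hex bytes f6 aa is 2 bytes ≤ B = 3; zero-pad to 3 bytes: K' = f6 aa 00.
K' ⊕ ipad = c0 9c 36.  K' ⊕ opad = aa f6 5c.
Inner input = (K'⊕ipad) ∥ m = c0 9c 36 ∥ 77 78 72.
Inner hash: even-index sum = 366 mod 256 = 110; odd-index sum = 389 mod 256 = 133 → 6e 85.
Outer input = (K'⊕opad) ∥ inner = aa f6 5c ∥ 6e 85.
Outer hash (tag): even-index sum = 395 mod 256 = 139; odd-index sum = 356 mod 256 = 100 → 8b 64.

8b64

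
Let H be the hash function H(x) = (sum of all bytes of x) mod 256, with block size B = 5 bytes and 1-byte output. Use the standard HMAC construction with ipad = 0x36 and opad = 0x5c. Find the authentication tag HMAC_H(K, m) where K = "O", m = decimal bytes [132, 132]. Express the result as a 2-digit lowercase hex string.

dc

Key "O" = 4f is 1 byte ≤ B = 5; zero-pad to 5 bytes: K' = 4f 00 00 00 00.
K' ⊕ ipad = 79 36 36 36 36.  K' ⊕ opad = 13 5c 5c 5c 5c.
Inner input = (K'⊕ipad) ∥ m = 79 36 36 36 36 ∥ 84 84.
Inner hash: sum = 121+54+54+54+54+132+132 = 601; mod 256 = 89 → 59.
Outer input = (K'⊕opad) ∥ inner = 13 5c 5c 5c 5c ∥ 59.
Outer hash (tag): sum = 19+92+92+92+92+89 = 476; mod 256 = 220 → dc.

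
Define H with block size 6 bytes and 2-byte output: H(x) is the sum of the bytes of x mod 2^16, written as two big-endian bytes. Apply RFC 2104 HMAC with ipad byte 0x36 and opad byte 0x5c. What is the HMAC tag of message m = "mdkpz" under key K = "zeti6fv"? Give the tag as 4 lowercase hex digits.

Key "zeti6fv" = 7a 65 74 69 36 66 76 is 7 bytes > B = 6, so hash it first: H(key) = 02 ce, then zero-pad to 6 bytes: K' = 02 ce 00 00 00 00.
K' ⊕ ipad = 34 f8 36 36 36 36.  K' ⊕ opad = 5e 92 5c 5c 5c 5c.
Inner input = (K'⊕ipad) ∥ m = 34 f8 36 36 36 36 ∥ 6d 64 6b 70 7a.
Inner hash: sum = 52+248+54+54+54+54+109+100+107+112+122 = 1066 → 04 2a.
Outer input = (K'⊕opad) ∥ inner = 5e 92 5c 5c 5c 5c ∥ 04 2a.
Outer hash (tag): sum = 94+146+92+92+92+92+4+42 = 654 → 02 8e.

028e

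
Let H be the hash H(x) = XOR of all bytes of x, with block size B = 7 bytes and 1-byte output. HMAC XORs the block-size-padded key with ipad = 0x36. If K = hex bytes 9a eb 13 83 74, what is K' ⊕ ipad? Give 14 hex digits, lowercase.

Key hex bytes 9a eb 13 83 74 is 5 bytes ≤ B = 7; zero-pad to 7 bytes: K' = 9a eb 13 83 74 00 00.
XOR each byte with 0x36: 9a⊕36=ac, eb⊕36=dd, 13⊕36=25, 83⊕36=b5, 74⊕36=42, 00⊕36=36, 00⊕36=36.

acdd25b5423636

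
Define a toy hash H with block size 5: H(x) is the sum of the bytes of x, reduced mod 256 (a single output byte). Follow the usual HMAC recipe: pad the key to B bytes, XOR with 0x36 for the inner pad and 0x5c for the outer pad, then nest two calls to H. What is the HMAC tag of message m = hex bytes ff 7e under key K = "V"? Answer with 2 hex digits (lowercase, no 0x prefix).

2f

Key "V" = 56 is 1 byte ≤ B = 5; zero-pad to 5 bytes: K' = 56 00 00 00 00.
K' ⊕ ipad = 60 36 36 36 36.  K' ⊕ opad = 0a 5c 5c 5c 5c.
Inner input = (K'⊕ipad) ∥ m = 60 36 36 36 36 ∥ ff 7e.
Inner hash: sum = 96+54+54+54+54+255+126 = 693; mod 256 = 181 → b5.
Outer input = (K'⊕opad) ∥ inner = 0a 5c 5c 5c 5c ∥ b5.
Outer hash (tag): sum = 10+92+92+92+92+181 = 559; mod 256 = 47 → 2f.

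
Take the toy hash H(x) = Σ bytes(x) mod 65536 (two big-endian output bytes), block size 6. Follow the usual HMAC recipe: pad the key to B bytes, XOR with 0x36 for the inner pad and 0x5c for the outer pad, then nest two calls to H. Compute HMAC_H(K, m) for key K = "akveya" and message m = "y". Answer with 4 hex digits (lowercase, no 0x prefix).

01a1

Key "akveya" = 61 6b 76 65 79 61 is exactly B = 6 bytes: K' = 61 6b 76 65 79 61.
K' ⊕ ipad = 57 5d 40 53 4f 57.  K' ⊕ opad = 3d 37 2a 39 25 3d.
Inner input = (K'⊕ipad) ∥ m = 57 5d 40 53 4f 57 ∥ 79.
Inner hash: sum = 87+93+64+83+79+87+121 = 614 → 02 66.
Outer input = (K'⊕opad) ∥ inner = 3d 37 2a 39 25 3d ∥ 02 66.
Outer hash (tag): sum = 61+55+42+57+37+61+2+102 = 417 → 01 a1.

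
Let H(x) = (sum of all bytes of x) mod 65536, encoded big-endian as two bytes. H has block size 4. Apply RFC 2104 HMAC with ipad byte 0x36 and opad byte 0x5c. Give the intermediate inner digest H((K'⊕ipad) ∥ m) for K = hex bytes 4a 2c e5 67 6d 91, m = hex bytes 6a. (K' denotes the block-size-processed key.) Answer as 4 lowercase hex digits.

Key hex bytes 4a 2c e5 67 6d 91 is 6 bytes > B = 4, so hash it first: H(key) = 02 c0, then zero-pad to 4 bytes: K' = 02 c0 00 00.
K' ⊕ ipad = 34 f6 36 36.
Inner input = 34 f6 36 36 ∥ 6a.
Inner hash: sum = 52+246+54+54+106 = 512 → 02 00.

0200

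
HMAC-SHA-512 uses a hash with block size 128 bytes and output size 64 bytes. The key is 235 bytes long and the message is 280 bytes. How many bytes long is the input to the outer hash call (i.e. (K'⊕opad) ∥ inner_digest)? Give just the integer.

Key is 235 > 128 bytes, so it is hashed to 64 bytes then zero-padded to 128: |K'| = 128.
Outer input = (K'⊕opad) ∥ H(inner) → 128 + 64 = 192 bytes.

192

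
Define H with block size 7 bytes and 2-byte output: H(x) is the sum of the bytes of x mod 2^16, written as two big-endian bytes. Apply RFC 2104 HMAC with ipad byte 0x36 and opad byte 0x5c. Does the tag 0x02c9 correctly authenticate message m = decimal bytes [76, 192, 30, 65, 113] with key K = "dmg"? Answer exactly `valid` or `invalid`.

Key "dmg" = 64 6d 67 is 3 bytes ≤ B = 7; zero-pad to 7 bytes: K' = 64 6d 67 00 00 00 00.
K' ⊕ ipad = 52 5b 51 36 36 36 36; K' ⊕ opad = 38 31 3b 5c 5c 5c 5c.
Inner hash: sum = 82+91+81+54+54+54+54+76+192+30+65+113 = 946 → 03 b2.
Outer hash (recomputed tag): sum = 56+49+59+92+92+92+92+3+178 = 713 → 02 c9.
Recomputed tag = 02c9; claimed = 02c9 → match.

valid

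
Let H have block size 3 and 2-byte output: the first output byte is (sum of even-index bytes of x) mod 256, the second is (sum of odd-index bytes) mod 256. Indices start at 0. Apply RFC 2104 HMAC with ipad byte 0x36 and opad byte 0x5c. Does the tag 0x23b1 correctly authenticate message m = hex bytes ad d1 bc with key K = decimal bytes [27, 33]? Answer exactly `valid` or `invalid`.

Key decimal bytes [27, 33] = 1b 21 is 2 bytes ≤ B = 3; zero-pad to 3 bytes: K' = 1b 21 00.
K' ⊕ ipad = 2d 17 36; K' ⊕ opad = 47 7d 5c.
Inner hash: even-index sum = 308 mod 256 = 52; odd-index sum = 384 mod 256 = 128 → 34 80.
Outer hash (recomputed tag): even-index sum = 291 mod 256 = 35; odd-index sum = 177 mod 256 = 177 → 23 b1.
Recomputed tag = 23b1; claimed = 23b1 → match.

valid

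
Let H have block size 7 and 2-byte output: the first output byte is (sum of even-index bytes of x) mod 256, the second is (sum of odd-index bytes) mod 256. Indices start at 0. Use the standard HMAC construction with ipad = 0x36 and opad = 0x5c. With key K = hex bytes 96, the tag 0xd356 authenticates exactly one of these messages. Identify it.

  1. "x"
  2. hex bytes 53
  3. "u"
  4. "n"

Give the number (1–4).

2

Key hex bytes 96 is 1 byte ≤ B = 7; zero-pad to 7 bytes: K' = 96 00 00 00 00 00 00.
K' ⊕ ipad = a0 36 36 36 36 36 36; K' ⊕ opad = ca 5c 5c 5c 5c 5c 5c.
m1: inner = H(a0 36 36 36 36 36 36 78) = 42 1a; tag = H(ca 5c 5c 5c 5c 5c 5c 42 1a) = f856
m2: inner = H(a0 36 36 36 36 36 36 53) = 42 f5; tag = H(ca 5c 5c 5c 5c 5c 5c 42 f5) = d356 ← matches
m3: inner = H(a0 36 36 36 36 36 36 75) = 42 17; tag = H(ca 5c 5c 5c 5c 5c 5c 42 17) = f556
m4: inner = H(a0 36 36 36 36 36 36 6e) = 42 10; tag = H(ca 5c 5c 5c 5c 5c 5c 42 10) = ee56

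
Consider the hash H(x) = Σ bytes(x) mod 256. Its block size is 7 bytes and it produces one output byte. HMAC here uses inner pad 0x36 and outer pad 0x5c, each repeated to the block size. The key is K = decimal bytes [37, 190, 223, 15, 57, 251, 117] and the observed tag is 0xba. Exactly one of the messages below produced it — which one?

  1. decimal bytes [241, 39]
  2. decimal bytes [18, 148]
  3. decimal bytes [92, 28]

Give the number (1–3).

Key decimal bytes [37, 190, 223, 15, 57, 251, 117] = 25 be df 0f 39 fb 75 is exactly B = 7 bytes: K' = 25 be df 0f 39 fb 75.
K' ⊕ ipad = 13 88 e9 39 0f cd 43; K' ⊕ opad = 79 e2 83 53 65 a7 29.
m1: inner = H(13 88 e9 39 0f cd 43 f1 27) = f4; tag = H(79 e2 83 53 65 a7 29 f4) = 5a
m2: inner = H(13 88 e9 39 0f cd 43 12 94) = 82; tag = H(79 e2 83 53 65 a7 29 82) = e8
m3: inner = H(13 88 e9 39 0f cd 43 5c 1c) = 54; tag = H(79 e2 83 53 65 a7 29 54) = ba ← matches

3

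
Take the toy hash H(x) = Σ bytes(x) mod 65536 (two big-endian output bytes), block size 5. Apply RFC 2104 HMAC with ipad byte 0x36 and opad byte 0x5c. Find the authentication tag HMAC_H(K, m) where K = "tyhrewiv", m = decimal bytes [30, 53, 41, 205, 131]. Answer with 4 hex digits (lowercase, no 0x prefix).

02ab

Key "tyhrewiv" = 74 79 68 72 65 77 69 76 is 8 bytes > B = 5, so hash it first: H(key) = 03 82, then zero-pad to 5 bytes: K' = 03 82 00 00 00.
K' ⊕ ipad = 35 b4 36 36 36.  K' ⊕ opad = 5f de 5c 5c 5c.
Inner input = (K'⊕ipad) ∥ m = 35 b4 36 36 36 ∥ 1e 35 29 cd 83.
Inner hash: sum = 53+180+54+54+54+30+53+41+205+131 = 855 → 03 57.
Outer input = (K'⊕opad) ∥ inner = 5f de 5c 5c 5c ∥ 03 57.
Outer hash (tag): sum = 95+222+92+92+92+3+87 = 683 → 02 ab.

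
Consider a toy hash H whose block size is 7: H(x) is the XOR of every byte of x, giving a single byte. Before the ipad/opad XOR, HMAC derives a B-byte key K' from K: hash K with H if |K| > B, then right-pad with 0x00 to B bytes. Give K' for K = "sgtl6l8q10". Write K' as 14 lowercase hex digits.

1e000000000000

|K| = 10 > B = 7, so first hash the key.
H(K): XOR 73⊕67⊕74⊕6c⊕36⊕6c⊕38⊕71⊕31⊕30 = 1e.
Zero-pad H(K) = 1e to 7 bytes: K' = 1e 00 00 00 00 00 00.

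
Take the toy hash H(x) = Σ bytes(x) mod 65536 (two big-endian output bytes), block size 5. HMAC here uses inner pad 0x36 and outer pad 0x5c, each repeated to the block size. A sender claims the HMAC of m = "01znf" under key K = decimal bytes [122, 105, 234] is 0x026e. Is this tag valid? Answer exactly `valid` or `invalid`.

Key decimal bytes [122, 105, 234] = 7a 69 ea is 3 bytes ≤ B = 5; zero-pad to 5 bytes: K' = 7a 69 ea 00 00.
K' ⊕ ipad = 4c 5f dc 36 36; K' ⊕ opad = 26 35 b6 5c 5c.
Inner hash: sum = 76+95+220+54+54+48+49+122+110+102 = 930 → 03 a2.
Outer hash (recomputed tag): sum = 38+53+182+92+92+3+162 = 622 → 02 6e.
Recomputed tag = 026e; claimed = 026e → match.

valid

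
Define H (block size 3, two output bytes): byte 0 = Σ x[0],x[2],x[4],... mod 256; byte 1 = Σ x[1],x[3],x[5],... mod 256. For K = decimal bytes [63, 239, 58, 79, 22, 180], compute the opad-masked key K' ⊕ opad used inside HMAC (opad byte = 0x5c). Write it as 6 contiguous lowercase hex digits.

Key decimal bytes [63, 239, 58, 79, 22, 180] = 3f ef 3a 4f 16 b4 is 6 bytes > B = 3, so hash it first: H(key) = 8f f2, then zero-pad to 3 bytes: K' = 8f f2 00.
XOR each byte with 0x5c: 8f⊕5c=d3, f2⊕5c=ae, 00⊕5c=5c.

d3ae5c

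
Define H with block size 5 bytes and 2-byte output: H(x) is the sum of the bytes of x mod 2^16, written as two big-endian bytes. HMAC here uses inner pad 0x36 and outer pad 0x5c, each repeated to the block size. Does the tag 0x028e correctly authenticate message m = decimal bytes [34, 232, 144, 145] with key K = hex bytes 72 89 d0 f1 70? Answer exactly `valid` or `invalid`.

valid

Key hex bytes 72 89 d0 f1 70 is exactly B = 5 bytes: K' = 72 89 d0 f1 70.
K' ⊕ ipad = 44 bf e6 c7 46; K' ⊕ opad = 2e d5 8c ad 2c.
Inner hash: sum = 68+191+230+199+70+34+232+144+145 = 1313 → 05 21.
Outer hash (recomputed tag): sum = 46+213+140+173+44+5+33 = 654 → 02 8e.
Recomputed tag = 028e; claimed = 028e → match.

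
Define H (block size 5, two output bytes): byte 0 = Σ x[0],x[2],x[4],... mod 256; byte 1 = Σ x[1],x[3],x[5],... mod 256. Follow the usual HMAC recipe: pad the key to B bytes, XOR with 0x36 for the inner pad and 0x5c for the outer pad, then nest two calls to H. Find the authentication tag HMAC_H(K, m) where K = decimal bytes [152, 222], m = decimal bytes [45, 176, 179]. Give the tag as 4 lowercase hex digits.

Key decimal bytes [152, 222] = 98 de is 2 bytes ≤ B = 5; zero-pad to 5 bytes: K' = 98 de 00 00 00.
K' ⊕ ipad = ae e8 36 36 36.  K' ⊕ opad = c4 82 5c 5c 5c.
Inner input = (K'⊕ipad) ∥ m = ae e8 36 36 36 ∥ 2d b0 b3.
Inner hash: even-index sum = 458 mod 256 = 202; odd-index sum = 510 mod 256 = 254 → ca fe.
Outer input = (K'⊕opad) ∥ inner = c4 82 5c 5c 5c ∥ ca fe.
Outer hash (tag): even-index sum = 634 mod 256 = 122; odd-index sum = 424 mod 256 = 168 → 7a a8.

7aa8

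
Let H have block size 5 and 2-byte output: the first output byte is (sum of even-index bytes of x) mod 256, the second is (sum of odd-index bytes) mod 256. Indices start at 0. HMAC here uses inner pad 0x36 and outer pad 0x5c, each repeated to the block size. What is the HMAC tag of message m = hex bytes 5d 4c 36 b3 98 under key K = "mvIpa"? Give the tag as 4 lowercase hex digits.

Key "mvIpa" = 6d 76 49 70 61 is exactly B = 5 bytes: K' = 6d 76 49 70 61.
K' ⊕ ipad = 5b 40 7f 46 57.  K' ⊕ opad = 31 2a 15 2c 3d.
Inner input = (K'⊕ipad) ∥ m = 5b 40 7f 46 57 ∥ 5d 4c 36 b3 98.
Inner hash: even-index sum = 560 mod 256 = 48; odd-index sum = 433 mod 256 = 177 → 30 b1.
Outer input = (K'⊕opad) ∥ inner = 31 2a 15 2c 3d ∥ 30 b1.
Outer hash (tag): even-index sum = 308 mod 256 = 52; odd-index sum = 134 mod 256 = 134 → 34 86.

3486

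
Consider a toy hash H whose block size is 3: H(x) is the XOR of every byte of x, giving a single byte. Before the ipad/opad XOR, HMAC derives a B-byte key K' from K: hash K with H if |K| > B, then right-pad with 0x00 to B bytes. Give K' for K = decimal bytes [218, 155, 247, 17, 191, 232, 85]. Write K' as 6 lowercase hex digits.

|K| = 7 > B = 3, so first hash the key.
H(K): XOR da⊕9b⊕f7⊕11⊕bf⊕e8⊕55 = a5.
Zero-pad H(K) = a5 to 3 bytes: K' = a5 00 00.

a50000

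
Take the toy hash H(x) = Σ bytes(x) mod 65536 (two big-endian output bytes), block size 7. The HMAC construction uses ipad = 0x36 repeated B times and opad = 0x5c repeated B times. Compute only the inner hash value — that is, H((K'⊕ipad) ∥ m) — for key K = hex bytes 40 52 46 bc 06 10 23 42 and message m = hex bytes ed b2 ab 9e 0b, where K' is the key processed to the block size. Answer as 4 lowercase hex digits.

Key hex bytes 40 52 46 bc 06 10 23 42 is 8 bytes > B = 7, so hash it first: H(key) = 02 0f, then zero-pad to 7 bytes: K' = 02 0f 00 00 00 00 00.
K' ⊕ ipad = 34 39 36 36 36 36 36.
Inner input = 34 39 36 36 36 36 36 ∥ ed b2 ab 9e 0b.
Inner hash: sum = 52+57+54+54+54+54+54+237+178+171+158+11 = 1134 → 04 6e.

046e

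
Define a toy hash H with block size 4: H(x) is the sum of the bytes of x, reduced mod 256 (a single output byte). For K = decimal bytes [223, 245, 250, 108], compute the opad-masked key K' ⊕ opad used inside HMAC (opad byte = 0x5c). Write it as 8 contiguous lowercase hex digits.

Key decimal bytes [223, 245, 250, 108] = df f5 fa 6c is exactly B = 4 bytes: K' = df f5 fa 6c.
XOR each byte with 0x5c: df⊕5c=83, f5⊕5c=a9, fa⊕5c=a6, 6c⊕5c=30.

83a9a630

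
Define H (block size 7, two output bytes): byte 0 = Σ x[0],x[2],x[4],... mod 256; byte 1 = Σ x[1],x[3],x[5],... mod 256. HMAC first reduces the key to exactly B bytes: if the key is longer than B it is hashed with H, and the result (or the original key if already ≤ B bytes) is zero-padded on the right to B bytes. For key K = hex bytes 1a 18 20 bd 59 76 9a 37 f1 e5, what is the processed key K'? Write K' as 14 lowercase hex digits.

1e670000000000

|K| = 10 > B = 7, so first hash the key.
H(K): even-index sum = 542 mod 256 = 30; odd-index sum = 615 mod 256 = 103 → 1e 67.
Zero-pad H(K) = 1e 67 to 7 bytes: K' = 1e 67 00 00 00 00 00.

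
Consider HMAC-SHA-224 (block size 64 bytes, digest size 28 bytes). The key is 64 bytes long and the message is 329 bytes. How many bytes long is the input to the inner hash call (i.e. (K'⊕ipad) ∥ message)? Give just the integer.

393

Key is 64 ≤ 64 bytes, zero-padded: |K'| = 64.
Inner input = (K'⊕ipad) ∥ m → 64 + 329 = 393 bytes.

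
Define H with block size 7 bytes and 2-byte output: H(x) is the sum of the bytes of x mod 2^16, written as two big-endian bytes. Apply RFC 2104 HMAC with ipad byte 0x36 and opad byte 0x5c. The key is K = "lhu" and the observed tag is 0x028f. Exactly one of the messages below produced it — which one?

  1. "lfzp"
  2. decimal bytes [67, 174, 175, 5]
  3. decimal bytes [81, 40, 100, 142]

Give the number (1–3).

Key "lhu" = 6c 68 75 is 3 bytes ≤ B = 7; zero-pad to 7 bytes: K' = 6c 68 75 00 00 00 00.
K' ⊕ ipad = 5a 5e 43 36 36 36 36; K' ⊕ opad = 30 34 29 5c 5c 5c 5c.
m1: inner = H(5a 5e 43 36 36 36 36 6c 66 7a 70) = 03 8f; tag = H(30 34 29 5c 5c 5c 5c 03 8f) = 028f ← matches
m2: inner = H(5a 5e 43 36 36 36 36 43 ae af 05) = 03 78; tag = H(30 34 29 5c 5c 5c 5c 03 78) = 0278
m3: inner = H(5a 5e 43 36 36 36 36 51 28 64 8e) = 03 3e; tag = H(30 34 29 5c 5c 5c 5c 03 3e) = 023e

1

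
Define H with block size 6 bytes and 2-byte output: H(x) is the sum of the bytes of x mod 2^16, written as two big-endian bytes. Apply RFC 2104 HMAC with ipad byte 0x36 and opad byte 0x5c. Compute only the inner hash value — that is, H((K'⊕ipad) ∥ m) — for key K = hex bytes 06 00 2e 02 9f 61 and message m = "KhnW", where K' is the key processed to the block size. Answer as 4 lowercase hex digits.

032a

Key hex bytes 06 00 2e 02 9f 61 is exactly B = 6 bytes: K' = 06 00 2e 02 9f 61.
K' ⊕ ipad = 30 36 18 34 a9 57.
Inner input = 30 36 18 34 a9 57 ∥ 4b 68 6e 57.
Inner hash: sum = 48+54+24+52+169+87+75+104+110+87 = 810 → 03 2a.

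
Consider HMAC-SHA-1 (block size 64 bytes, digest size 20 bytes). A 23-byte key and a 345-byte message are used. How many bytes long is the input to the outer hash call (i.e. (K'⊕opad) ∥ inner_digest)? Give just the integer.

84

Key is 23 ≤ 64 bytes, zero-padded: |K'| = 64.
Outer input = (K'⊕opad) ∥ H(inner) → 64 + 20 = 84 bytes.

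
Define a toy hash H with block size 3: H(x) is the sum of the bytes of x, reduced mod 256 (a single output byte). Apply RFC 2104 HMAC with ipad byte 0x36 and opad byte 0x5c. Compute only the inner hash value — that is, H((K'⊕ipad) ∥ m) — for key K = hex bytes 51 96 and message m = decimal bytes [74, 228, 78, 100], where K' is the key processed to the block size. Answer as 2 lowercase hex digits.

1d

Key hex bytes 51 96 is 2 bytes ≤ B = 3; zero-pad to 3 bytes: K' = 51 96 00.
K' ⊕ ipad = 67 a0 36.
Inner input = 67 a0 36 ∥ 4a e4 4e 64.
Inner hash: sum = 103+160+54+74+228+78+100 = 797; mod 256 = 29 → 1d.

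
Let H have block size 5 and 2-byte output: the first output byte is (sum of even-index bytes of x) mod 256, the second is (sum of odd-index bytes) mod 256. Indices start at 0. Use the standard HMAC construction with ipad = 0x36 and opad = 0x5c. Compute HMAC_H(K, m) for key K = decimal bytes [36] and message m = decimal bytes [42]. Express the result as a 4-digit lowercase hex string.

c636

Key decimal bytes [36] = 24 is 1 byte ≤ B = 5; zero-pad to 5 bytes: K' = 24 00 00 00 00.
K' ⊕ ipad = 12 36 36 36 36.  K' ⊕ opad = 78 5c 5c 5c 5c.
Inner input = (K'⊕ipad) ∥ m = 12 36 36 36 36 ∥ 2a.
Inner hash: even-index sum = 126 mod 256 = 126; odd-index sum = 150 mod 256 = 150 → 7e 96.
Outer input = (K'⊕opad) ∥ inner = 78 5c 5c 5c 5c ∥ 7e 96.
Outer hash (tag): even-index sum = 454 mod 256 = 198; odd-index sum = 310 mod 256 = 54 → c6 36.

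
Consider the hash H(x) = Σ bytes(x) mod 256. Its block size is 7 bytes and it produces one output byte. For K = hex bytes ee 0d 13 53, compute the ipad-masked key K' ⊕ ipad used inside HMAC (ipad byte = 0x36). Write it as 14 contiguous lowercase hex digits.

Key hex bytes ee 0d 13 53 is 4 bytes ≤ B = 7; zero-pad to 7 bytes: K' = ee 0d 13 53 00 00 00.
XOR each byte with 0x36: ee⊕36=d8, 0d⊕36=3b, 13⊕36=25, 53⊕36=65, 00⊕36=36, 00⊕36=36, 00⊕36=36.

d83b2565363636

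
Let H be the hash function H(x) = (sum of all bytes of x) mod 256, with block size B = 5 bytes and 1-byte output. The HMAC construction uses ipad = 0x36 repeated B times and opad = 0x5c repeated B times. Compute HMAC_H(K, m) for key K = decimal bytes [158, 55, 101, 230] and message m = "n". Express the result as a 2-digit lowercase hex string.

Key decimal bytes [158, 55, 101, 230] = 9e 37 65 e6 is 4 bytes ≤ B = 5; zero-pad to 5 bytes: K' = 9e 37 65 e6 00.
K' ⊕ ipad = a8 01 53 d0 36.  K' ⊕ opad = c2 6b 39 ba 5c.
Inner input = (K'⊕ipad) ∥ m = a8 01 53 d0 36 ∥ 6e.
Inner hash: sum = 168+1+83+208+54+110 = 624; mod 256 = 112 → 70.
Outer input = (K'⊕opad) ∥ inner = c2 6b 39 ba 5c ∥ 70.
Outer hash (tag): sum = 194+107+57+186+92+112 = 748; mod 256 = 236 → ec.

ec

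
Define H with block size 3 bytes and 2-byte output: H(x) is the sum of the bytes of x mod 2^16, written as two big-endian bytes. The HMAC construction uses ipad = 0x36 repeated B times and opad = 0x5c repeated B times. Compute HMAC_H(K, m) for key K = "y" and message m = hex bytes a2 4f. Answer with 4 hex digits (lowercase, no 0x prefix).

Key "y" = 79 is 1 byte ≤ B = 3; zero-pad to 3 bytes: K' = 79 00 00.
K' ⊕ ipad = 4f 36 36.  K' ⊕ opad = 25 5c 5c.
Inner input = (K'⊕ipad) ∥ m = 4f 36 36 ∥ a2 4f.
Inner hash: sum = 79+54+54+162+79 = 428 → 01 ac.
Outer input = (K'⊕opad) ∥ inner = 25 5c 5c ∥ 01 ac.
Outer hash (tag): sum = 37+92+92+1+172 = 394 → 01 8a.

018a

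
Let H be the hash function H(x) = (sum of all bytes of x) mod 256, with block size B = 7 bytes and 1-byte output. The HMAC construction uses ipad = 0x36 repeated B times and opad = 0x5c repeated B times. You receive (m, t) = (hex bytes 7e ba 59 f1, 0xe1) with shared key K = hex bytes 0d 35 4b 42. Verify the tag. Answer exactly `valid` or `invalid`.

invalid

Key hex bytes 0d 35 4b 42 is 4 bytes ≤ B = 7; zero-pad to 7 bytes: K' = 0d 35 4b 42 00 00 00.
K' ⊕ ipad = 3b 03 7d 74 36 36 36; K' ⊕ opad = 51 69 17 1e 5c 5c 5c.
Inner hash: sum = 59+3+125+116+54+54+54+126+186+89+241 = 1107; mod 256 = 83 → 53.
Outer hash (recomputed tag): sum = 81+105+23+30+92+92+92+83 = 598; mod 256 = 86 → 56.
Recomputed tag = 56; claimed = e1 → mismatch.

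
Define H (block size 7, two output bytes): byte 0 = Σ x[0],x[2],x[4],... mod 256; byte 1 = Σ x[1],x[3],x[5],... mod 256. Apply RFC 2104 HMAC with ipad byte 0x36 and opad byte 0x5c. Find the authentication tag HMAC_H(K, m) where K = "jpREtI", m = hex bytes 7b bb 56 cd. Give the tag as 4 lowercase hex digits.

d11a

Key "jpREtI" = 6a 70 52 45 74 49 is 6 bytes ≤ B = 7; zero-pad to 7 bytes: K' = 6a 70 52 45 74 49 00.
K' ⊕ ipad = 5c 46 64 73 42 7f 36.  K' ⊕ opad = 36 2c 0e 19 28 15 5c.
Inner input = (K'⊕ipad) ∥ m = 5c 46 64 73 42 7f 36 ∥ 7b bb 56 cd.
Inner hash: even-index sum = 704 mod 256 = 192; odd-index sum = 521 mod 256 = 9 → c0 09.
Outer input = (K'⊕opad) ∥ inner = 36 2c 0e 19 28 15 5c ∥ c0 09.
Outer hash (tag): even-index sum = 209 mod 256 = 209; odd-index sum = 282 mod 256 = 26 → d1 1a.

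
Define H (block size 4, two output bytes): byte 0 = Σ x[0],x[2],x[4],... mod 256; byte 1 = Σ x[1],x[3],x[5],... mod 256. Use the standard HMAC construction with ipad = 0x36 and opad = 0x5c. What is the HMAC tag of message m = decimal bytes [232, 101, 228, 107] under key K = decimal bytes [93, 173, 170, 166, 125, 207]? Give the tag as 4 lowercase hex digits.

e8f4

Key decimal bytes [93, 173, 170, 166, 125, 207] = 5d ad aa a6 7d cf is 6 bytes > B = 4, so hash it first: H(key) = 84 22, then zero-pad to 4 bytes: K' = 84 22 00 00.
K' ⊕ ipad = b2 14 36 36.  K' ⊕ opad = d8 7e 5c 5c.
Inner input = (K'⊕ipad) ∥ m = b2 14 36 36 ∥ e8 65 e4 6b.
Inner hash: even-index sum = 692 mod 256 = 180; odd-index sum = 282 mod 256 = 26 → b4 1a.
Outer input = (K'⊕opad) ∥ inner = d8 7e 5c 5c ∥ b4 1a.
Outer hash (tag): even-index sum = 488 mod 256 = 232; odd-index sum = 244 mod 256 = 244 → e8 f4.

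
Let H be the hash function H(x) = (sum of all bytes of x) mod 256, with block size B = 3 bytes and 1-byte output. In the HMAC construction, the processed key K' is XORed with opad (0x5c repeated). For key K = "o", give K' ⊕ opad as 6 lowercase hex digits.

335c5c

Key "o" = 6f is 1 byte ≤ B = 3; zero-pad to 3 bytes: K' = 6f 00 00.
XOR each byte with 0x5c: 6f⊕5c=33, 00⊕5c=5c, 00⊕5c=5c.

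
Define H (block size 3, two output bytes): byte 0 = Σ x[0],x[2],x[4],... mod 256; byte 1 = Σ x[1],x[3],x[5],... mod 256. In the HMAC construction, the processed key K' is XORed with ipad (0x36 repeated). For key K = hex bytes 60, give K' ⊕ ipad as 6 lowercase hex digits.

Key hex bytes 60 is 1 byte ≤ B = 3; zero-pad to 3 bytes: K' = 60 00 00.
XOR each byte with 0x36: 60⊕36=56, 00⊕36=36, 00⊕36=36.

563636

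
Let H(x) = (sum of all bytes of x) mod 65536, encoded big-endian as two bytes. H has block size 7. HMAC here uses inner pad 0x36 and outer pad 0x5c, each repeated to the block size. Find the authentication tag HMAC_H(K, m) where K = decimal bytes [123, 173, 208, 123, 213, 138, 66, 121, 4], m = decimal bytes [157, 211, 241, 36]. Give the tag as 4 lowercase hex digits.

Key decimal bytes [123, 173, 208, 123, 213, 138, 66, 121, 4] = 7b ad d0 7b d5 8a 42 79 04 is 9 bytes > B = 7, so hash it first: H(key) = 04 91, then zero-pad to 7 bytes: K' = 04 91 00 00 00 00 00.
K' ⊕ ipad = 32 a7 36 36 36 36 36.  K' ⊕ opad = 58 cd 5c 5c 5c 5c 5c.
Inner input = (K'⊕ipad) ∥ m = 32 a7 36 36 36 36 36 ∥ 9d d3 f1 24.
Inner hash: sum = 50+167+54+54+54+54+54+157+211+241+36 = 1132 → 04 6c.
Outer input = (K'⊕opad) ∥ inner = 58 cd 5c 5c 5c 5c 5c ∥ 04 6c.
Outer hash (tag): sum = 88+205+92+92+92+92+92+4+108 = 865 → 03 61.

0361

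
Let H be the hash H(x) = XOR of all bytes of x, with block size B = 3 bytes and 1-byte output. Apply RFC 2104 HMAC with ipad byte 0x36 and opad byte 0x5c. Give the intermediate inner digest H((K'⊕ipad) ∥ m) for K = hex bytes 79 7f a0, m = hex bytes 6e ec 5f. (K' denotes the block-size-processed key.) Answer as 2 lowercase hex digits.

4d

Key hex bytes 79 7f a0 is exactly B = 3 bytes: K' = 79 7f a0.
K' ⊕ ipad = 4f 49 96.
Inner input = 4f 49 96 ∥ 6e ec 5f.
Inner hash: XOR 4f⊕49⊕96⊕6e⊕ec⊕5f = 4d.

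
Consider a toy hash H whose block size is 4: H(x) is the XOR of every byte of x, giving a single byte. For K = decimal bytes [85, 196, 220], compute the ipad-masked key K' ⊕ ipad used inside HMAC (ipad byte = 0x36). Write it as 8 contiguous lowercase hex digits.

Key decimal bytes [85, 196, 220] = 55 c4 dc is 3 bytes ≤ B = 4; zero-pad to 4 bytes: K' = 55 c4 dc 00.
XOR each byte with 0x36: 55⊕36=63, c4⊕36=f2, dc⊕36=ea, 00⊕36=36.

63f2ea36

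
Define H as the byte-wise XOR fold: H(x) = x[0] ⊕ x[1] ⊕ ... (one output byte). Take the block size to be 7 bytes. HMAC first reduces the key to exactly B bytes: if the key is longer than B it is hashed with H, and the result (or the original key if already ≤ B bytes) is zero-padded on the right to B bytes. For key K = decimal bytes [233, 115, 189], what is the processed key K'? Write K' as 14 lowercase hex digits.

e973bd00000000

Key decimal bytes [233, 115, 189] = e9 73 bd is 3 bytes ≤ B = 7; zero-pad to 7 bytes: K' = e9 73 bd 00 00 00 00.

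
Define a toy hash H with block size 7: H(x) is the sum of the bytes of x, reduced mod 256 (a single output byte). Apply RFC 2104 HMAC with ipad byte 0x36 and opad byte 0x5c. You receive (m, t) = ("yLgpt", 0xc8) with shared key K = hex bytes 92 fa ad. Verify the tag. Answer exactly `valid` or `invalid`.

valid

Key hex bytes 92 fa ad is 3 bytes ≤ B = 7; zero-pad to 7 bytes: K' = 92 fa ad 00 00 00 00.
K' ⊕ ipad = a4 cc 9b 36 36 36 36; K' ⊕ opad = ce a6 f1 5c 5c 5c 5c.
Inner hash: sum = 164+204+155+54+54+54+54+121+76+103+112+116 = 1267; mod 256 = 243 → f3.
Outer hash (recomputed tag): sum = 206+166+241+92+92+92+92+243 = 1224; mod 256 = 200 → c8.
Recomputed tag = c8; claimed = c8 → match.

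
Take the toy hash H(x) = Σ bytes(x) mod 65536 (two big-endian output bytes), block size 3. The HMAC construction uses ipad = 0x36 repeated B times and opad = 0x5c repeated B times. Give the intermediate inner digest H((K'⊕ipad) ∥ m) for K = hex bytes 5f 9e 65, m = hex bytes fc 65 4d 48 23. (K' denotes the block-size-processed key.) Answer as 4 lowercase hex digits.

Key hex bytes 5f 9e 65 is exactly B = 3 bytes: K' = 5f 9e 65.
K' ⊕ ipad = 69 a8 53.
Inner input = 69 a8 53 ∥ fc 65 4d 48 23.
Inner hash: sum = 105+168+83+252+101+77+72+35 = 893 → 03 7d.

037d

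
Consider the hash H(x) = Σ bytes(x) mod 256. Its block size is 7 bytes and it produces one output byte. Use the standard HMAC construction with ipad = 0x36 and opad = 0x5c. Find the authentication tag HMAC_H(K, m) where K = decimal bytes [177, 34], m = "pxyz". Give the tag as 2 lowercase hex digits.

Key decimal bytes [177, 34] = b1 22 is 2 bytes ≤ B = 7; zero-pad to 7 bytes: K' = b1 22 00 00 00 00 00.
K' ⊕ ipad = 87 14 36 36 36 36 36.  K' ⊕ opad = ed 7e 5c 5c 5c 5c 5c.
Inner input = (K'⊕ipad) ∥ m = 87 14 36 36 36 36 36 ∥ 70 78 79 7a.
Inner hash: sum = 135+20+54+54+54+54+54+112+120+121+122 = 900; mod 256 = 132 → 84.
Outer input = (K'⊕opad) ∥ inner = ed 7e 5c 5c 5c 5c 5c ∥ 84.
Outer hash (tag): sum = 237+126+92+92+92+92+92+132 = 955; mod 256 = 187 → bb.

bb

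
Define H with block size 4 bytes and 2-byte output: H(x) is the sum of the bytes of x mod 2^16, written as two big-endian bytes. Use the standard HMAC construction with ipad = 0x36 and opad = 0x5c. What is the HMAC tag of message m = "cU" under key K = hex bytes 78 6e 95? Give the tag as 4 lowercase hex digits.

01b4

Key hex bytes 78 6e 95 is 3 bytes ≤ B = 4; zero-pad to 4 bytes: K' = 78 6e 95 00.
K' ⊕ ipad = 4e 58 a3 36.  K' ⊕ opad = 24 32 c9 5c.
Inner input = (K'⊕ipad) ∥ m = 4e 58 a3 36 ∥ 63 55.
Inner hash: sum = 78+88+163+54+99+85 = 567 → 02 37.
Outer input = (K'⊕opad) ∥ inner = 24 32 c9 5c ∥ 02 37.
Outer hash (tag): sum = 36+50+201+92+2+55 = 436 → 01 b4.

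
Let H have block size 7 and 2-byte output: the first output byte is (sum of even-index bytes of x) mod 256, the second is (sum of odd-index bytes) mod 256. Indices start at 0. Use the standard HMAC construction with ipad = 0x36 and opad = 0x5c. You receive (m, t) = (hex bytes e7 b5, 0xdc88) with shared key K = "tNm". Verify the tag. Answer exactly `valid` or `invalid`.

valid

Key "tNm" = 74 4e 6d is 3 bytes ≤ B = 7; zero-pad to 7 bytes: K' = 74 4e 6d 00 00 00 00.
K' ⊕ ipad = 42 78 5b 36 36 36 36; K' ⊕ opad = 28 12 31 5c 5c 5c 5c.
Inner hash: even-index sum = 446 mod 256 = 190; odd-index sum = 459 mod 256 = 203 → be cb.
Outer hash (recomputed tag): even-index sum = 476 mod 256 = 220; odd-index sum = 392 mod 256 = 136 → dc 88.
Recomputed tag = dc88; claimed = dc88 → match.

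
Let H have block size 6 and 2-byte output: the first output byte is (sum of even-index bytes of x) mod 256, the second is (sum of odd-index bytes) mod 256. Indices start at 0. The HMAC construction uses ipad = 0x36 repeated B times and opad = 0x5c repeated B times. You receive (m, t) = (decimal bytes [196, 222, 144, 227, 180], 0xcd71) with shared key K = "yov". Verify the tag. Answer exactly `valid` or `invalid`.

Key "yov" = 79 6f 76 is 3 bytes ≤ B = 6; zero-pad to 6 bytes: K' = 79 6f 76 00 00 00.
K' ⊕ ipad = 4f 59 40 36 36 36; K' ⊕ opad = 25 33 2a 5c 5c 5c.
Inner hash: even-index sum = 717 mod 256 = 205; odd-index sum = 646 mod 256 = 134 → cd 86.
Outer hash (recomputed tag): even-index sum = 376 mod 256 = 120; odd-index sum = 369 mod 256 = 113 → 78 71.
Recomputed tag = 7871; claimed = cd71 → mismatch.

invalid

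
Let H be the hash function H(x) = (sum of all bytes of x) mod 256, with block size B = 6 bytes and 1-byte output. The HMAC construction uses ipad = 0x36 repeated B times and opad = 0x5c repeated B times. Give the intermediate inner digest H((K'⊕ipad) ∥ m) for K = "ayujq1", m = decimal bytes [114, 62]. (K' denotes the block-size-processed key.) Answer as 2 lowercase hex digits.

Key "ayujq1" = 61 79 75 6a 71 31 is exactly B = 6 bytes: K' = 61 79 75 6a 71 31.
K' ⊕ ipad = 57 4f 43 5c 47 07.
Inner input = 57 4f 43 5c 47 07 ∥ 72 3e.
Inner hash: sum = 87+79+67+92+71+7+114+62 = 579; mod 256 = 67 → 43.

43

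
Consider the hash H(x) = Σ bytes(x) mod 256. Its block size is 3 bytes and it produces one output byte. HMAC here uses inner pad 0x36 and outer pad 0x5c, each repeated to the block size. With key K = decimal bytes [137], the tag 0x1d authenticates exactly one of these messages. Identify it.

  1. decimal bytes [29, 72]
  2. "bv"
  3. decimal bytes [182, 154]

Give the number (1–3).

1

Key decimal bytes [137] = 89 is 1 byte ≤ B = 3; zero-pad to 3 bytes: K' = 89 00 00.
K' ⊕ ipad = bf 36 36; K' ⊕ opad = d5 5c 5c.
m1: inner = H(bf 36 36 1d 48) = 90; tag = H(d5 5c 5c 90) = 1d ← matches
m2: inner = H(bf 36 36 62 76) = 03; tag = H(d5 5c 5c 03) = 90
m3: inner = H(bf 36 36 b6 9a) = 7b; tag = H(d5 5c 5c 7b) = 08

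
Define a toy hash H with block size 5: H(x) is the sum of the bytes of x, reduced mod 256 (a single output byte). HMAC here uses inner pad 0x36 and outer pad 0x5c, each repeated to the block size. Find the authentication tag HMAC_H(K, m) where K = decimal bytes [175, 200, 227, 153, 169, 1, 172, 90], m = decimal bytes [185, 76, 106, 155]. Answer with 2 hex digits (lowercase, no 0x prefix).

Key decimal bytes [175, 200, 227, 153, 169, 1, 172, 90] = af c8 e3 99 a9 01 ac 5a is 8 bytes > B = 5, so hash it first: H(key) = a3, then zero-pad to 5 bytes: K' = a3 00 00 00 00.
K' ⊕ ipad = 95 36 36 36 36.  K' ⊕ opad = ff 5c 5c 5c 5c.
Inner input = (K'⊕ipad) ∥ m = 95 36 36 36 36 ∥ b9 4c 6a 9b.
Inner hash: sum = 149+54+54+54+54+185+76+106+155 = 887; mod 256 = 119 → 77.
Outer input = (K'⊕opad) ∥ inner = ff 5c 5c 5c 5c ∥ 77.
Outer hash (tag): sum = 255+92+92+92+92+119 = 742; mod 256 = 230 → e6.

e6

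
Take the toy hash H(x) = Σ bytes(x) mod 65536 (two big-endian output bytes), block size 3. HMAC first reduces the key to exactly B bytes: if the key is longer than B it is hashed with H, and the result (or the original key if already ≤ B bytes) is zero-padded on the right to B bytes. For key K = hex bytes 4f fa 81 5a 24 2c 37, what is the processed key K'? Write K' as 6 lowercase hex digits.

02ab00

|K| = 7 > B = 3, so first hash the key.
H(K): sum = 79+250+129+90+36+44+55 = 683 → 02 ab.
Zero-pad H(K) = 02 ab to 3 bytes: K' = 02 ab 00.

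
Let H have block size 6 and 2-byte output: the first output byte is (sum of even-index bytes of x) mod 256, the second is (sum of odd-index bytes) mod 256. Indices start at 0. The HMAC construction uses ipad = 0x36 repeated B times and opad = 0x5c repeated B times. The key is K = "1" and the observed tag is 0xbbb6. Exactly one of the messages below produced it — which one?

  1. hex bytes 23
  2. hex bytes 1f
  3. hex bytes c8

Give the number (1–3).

Key "1" = 31 is 1 byte ≤ B = 6; zero-pad to 6 bytes: K' = 31 00 00 00 00 00.
K' ⊕ ipad = 07 36 36 36 36 36; K' ⊕ opad = 6d 5c 5c 5c 5c 5c.
m1: inner = H(07 36 36 36 36 36 23) = 96 a2; tag = H(6d 5c 5c 5c 5c 5c 96 a2) = bbb6 ← matches
m2: inner = H(07 36 36 36 36 36 1f) = 92 a2; tag = H(6d 5c 5c 5c 5c 5c 92 a2) = b7b6
m3: inner = H(07 36 36 36 36 36 c8) = 3b a2; tag = H(6d 5c 5c 5c 5c 5c 3b a2) = 60b6

1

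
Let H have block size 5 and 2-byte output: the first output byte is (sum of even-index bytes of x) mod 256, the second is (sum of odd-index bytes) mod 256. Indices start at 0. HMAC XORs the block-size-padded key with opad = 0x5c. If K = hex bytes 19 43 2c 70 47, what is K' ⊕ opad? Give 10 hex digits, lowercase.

451f702c1b

Key hex bytes 19 43 2c 70 47 is exactly B = 5 bytes: K' = 19 43 2c 70 47.
XOR each byte with 0x5c: 19⊕5c=45, 43⊕5c=1f, 2c⊕5c=70, 70⊕5c=2c, 47⊕5c=1b.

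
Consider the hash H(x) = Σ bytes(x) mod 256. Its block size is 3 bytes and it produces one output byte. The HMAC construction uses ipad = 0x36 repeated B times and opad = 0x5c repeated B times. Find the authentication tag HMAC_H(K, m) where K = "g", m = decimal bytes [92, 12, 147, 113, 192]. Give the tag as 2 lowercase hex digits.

dc

Key "g" = 67 is 1 byte ≤ B = 3; zero-pad to 3 bytes: K' = 67 00 00.
K' ⊕ ipad = 51 36 36.  K' ⊕ opad = 3b 5c 5c.
Inner input = (K'⊕ipad) ∥ m = 51 36 36 ∥ 5c 0c 93 71 c0.
Inner hash: sum = 81+54+54+92+12+147+113+192 = 745; mod 256 = 233 → e9.
Outer input = (K'⊕opad) ∥ inner = 3b 5c 5c ∥ e9.
Outer hash (tag): sum = 59+92+92+233 = 476; mod 256 = 220 → dc.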